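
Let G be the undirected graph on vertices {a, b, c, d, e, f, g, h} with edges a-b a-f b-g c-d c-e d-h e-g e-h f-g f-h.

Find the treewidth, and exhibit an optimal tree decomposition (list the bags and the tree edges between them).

Every bag has size at most 3, so the width is 3 − 1 = 2 and tw(G) ≤ 2. For the lower bound, G contains the cycle c–d–h–e–c, so G is not a forest; only forests have treewidth ≤ 1, hence tw(G) ≥ 2. The upper and lower bounds meet at 2, so that is the treewidth.

Treewidth 2.
Bags: B1 = {c, d, e}  B2 = {d, e, h}  B3 = {e, g, h}  B4 = {f, g, h}  B5 = {b, f, g}  B6 = {a, b, f}
Tree: B1–B2, B2–B3, B3–B4, B4–B5, B5–B6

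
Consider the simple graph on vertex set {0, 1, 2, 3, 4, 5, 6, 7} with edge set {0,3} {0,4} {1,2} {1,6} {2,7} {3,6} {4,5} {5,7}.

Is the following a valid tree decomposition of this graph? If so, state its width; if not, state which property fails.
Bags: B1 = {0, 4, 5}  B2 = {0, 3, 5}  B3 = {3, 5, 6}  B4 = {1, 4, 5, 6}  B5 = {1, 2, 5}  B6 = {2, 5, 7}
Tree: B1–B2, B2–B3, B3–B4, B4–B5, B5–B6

A tree decomposition must satisfy three properties: every vertex lies in some bag; for every edge, both endpoints lie together in some bag; and for every vertex, the bags containing it form a connected subtree. Here bags containing vertex 4 are not connected in the tree, so the decomposition is invalid.

No — bags containing vertex 4 are not connected in the tree.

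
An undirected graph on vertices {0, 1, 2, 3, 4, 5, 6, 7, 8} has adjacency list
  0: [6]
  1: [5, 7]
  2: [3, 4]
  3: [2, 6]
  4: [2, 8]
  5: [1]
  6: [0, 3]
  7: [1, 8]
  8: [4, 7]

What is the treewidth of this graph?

A width-1 tree decomposition is:
Bags: B1 = {0, 6}  B2 = {3, 6}  B3 = {2, 3}  B4 = {2, 4}  B5 = {4, 8}  B6 = {7, 8}  B7 = {1, 7}  B8 = {1, 5}
Tree: B1–B2, B2–B3, B3–B4, B4–B5, B5–B6, B6–B7, B7–B8
Every bag has size at most 2, so the width is 2 − 1 = 1 and tw(G) ≤ 1. Since G has at least one edge (e.g. 0–6), it is not an edgeless graph, so tw(G) ≥ 1. Combining the bounds, tw(G) = 1.

1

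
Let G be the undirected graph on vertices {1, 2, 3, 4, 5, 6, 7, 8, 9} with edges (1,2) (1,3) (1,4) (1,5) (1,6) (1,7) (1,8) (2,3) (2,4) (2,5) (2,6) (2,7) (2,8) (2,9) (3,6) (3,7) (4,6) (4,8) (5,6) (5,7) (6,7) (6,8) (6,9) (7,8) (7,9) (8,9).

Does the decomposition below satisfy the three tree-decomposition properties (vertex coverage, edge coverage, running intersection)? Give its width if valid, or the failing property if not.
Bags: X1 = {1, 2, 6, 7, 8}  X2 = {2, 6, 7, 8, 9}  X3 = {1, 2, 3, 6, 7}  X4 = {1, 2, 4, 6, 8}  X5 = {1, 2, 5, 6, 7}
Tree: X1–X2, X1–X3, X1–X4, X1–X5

Yes; width 4.

Vertex coverage: the bags together contain {1, 2, 3, 4, 5, 6, 7, 8, 9}, the full vertex set. Edge coverage: each edge of G has both endpoints in at least one bag. Running intersection: for every vertex, the bags containing it form a connected subtree. All three properties hold, so this is a valid tree decomposition of width max|bag| − 1 = 4, and hence tw(G) ≤ 4.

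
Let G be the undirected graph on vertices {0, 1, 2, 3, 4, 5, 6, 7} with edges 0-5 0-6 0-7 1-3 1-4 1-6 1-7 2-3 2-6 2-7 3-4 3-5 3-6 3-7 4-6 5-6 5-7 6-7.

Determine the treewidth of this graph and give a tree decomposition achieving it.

Every bag has size at most 4, so the width is 4 − 1 = 3 and tw(G) ≤ 3. On the other hand G contains the 4-clique {0, 5, 6, 7}. A clique must lie in a single bag of any decomposition, so no decomposition can have width below 3. Hence tw(G) = 3 exactly.

Treewidth 3.
One such decomposition:
Bags: B1 = {1, 3, 6, 7}  B2 = {3, 5, 6, 7}  B3 = {2, 3, 6, 7}  B4 = {0, 5, 6, 7}  B5 = {1, 3, 4, 6}
Tree: B1–B2, B1–B3, B2–B4, B1–B5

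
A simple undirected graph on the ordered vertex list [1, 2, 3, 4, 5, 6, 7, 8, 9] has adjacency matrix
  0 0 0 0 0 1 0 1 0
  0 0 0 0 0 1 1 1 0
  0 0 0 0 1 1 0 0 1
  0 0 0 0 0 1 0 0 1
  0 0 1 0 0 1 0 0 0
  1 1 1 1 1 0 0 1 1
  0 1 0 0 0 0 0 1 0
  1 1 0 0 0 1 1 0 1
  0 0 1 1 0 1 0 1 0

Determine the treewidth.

A width-2 tree decomposition is:
Bags: B1 = {6, 8, 9}  B2 = {2, 6, 8}  B3 = {4, 6, 9}  B4 = {2, 7, 8}  B5 = {3, 6, 9}  B6 = {1, 6, 8}  B7 = {3, 5, 6}
Tree: B1–B2, B1–B3, B2–B4, B1–B5, B2–B6, B5–B7
Each bag holds 3 vertices, so the decomposition has width 2, which upper-bounds the treewidth. Conversely, {1, 6, 8} is a clique of size 3, and the vertices of any clique must share a bag in every tree decomposition; so some bag has ≥ 3 vertices and tw(G) ≥ 2. Combining the bounds, tw(G) = 2.

2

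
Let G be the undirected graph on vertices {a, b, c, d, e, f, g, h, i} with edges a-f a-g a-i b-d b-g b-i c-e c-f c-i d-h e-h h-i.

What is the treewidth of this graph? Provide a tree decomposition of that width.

Treewidth 3.
One optimal decomposition is:
Bags: B1 = {b, d, g, h}  B2 = {b, g, h, i}  B3 = {a, g, h, i}  B4 = {a, e, h, i}  B5 = {a, c, e, i}  B6 = {a, c, e, f}
Tree: B1–B2, B2–B3, B3–B4, B4–B5, B5–B6

Each bag holds 4 vertices, so the decomposition has width 3, which upper-bounds the treewidth. For the lower bound: the 4 vertex sets {b,d,g}, {h}, {i}, {a,c,e,f} are disjoint, each induces a connected subgraph, and every pair is joined by at least one edge of G. Contracting each set to a single vertex therefore yields K_{4} as a minor, and since treewidth is minor-monotone, tw(G) ≥ tw(K_{4}) = 3. Hence tw(G) = 3 exactly.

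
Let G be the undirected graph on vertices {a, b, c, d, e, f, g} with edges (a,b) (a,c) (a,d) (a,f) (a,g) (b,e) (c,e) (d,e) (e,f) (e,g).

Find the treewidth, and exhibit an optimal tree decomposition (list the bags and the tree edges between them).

Each bag holds 3 vertices, so the decomposition has width 2, which upper-bounds the treewidth. The edges a–g–e–c–a form a cycle, so G is not a tree and its treewidth is at least 2. Combining the bounds, tw(G) = 2.

Treewidth 2.
One optimal decomposition is:
Bags: B1 = {a, e, g}  B2 = {a, c, e}  B3 = {a, d, e}  B4 = {a, e, f}  B5 = {a, b, e}
Tree: B1–B2, B2–B3, B3–B4, B4–B5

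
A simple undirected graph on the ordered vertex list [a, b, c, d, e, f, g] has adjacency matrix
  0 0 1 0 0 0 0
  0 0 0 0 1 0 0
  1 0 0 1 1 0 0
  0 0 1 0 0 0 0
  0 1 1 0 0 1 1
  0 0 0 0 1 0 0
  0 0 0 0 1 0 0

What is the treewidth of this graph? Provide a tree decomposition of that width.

Treewidth 1.
One optimal decomposition is:
Bags: B1 = {c, e}  B2 = {a, c}  B3 = {e, f}  B4 = {c, d}  B5 = {b, e}  B6 = {e, g}
Tree: B1–B2, B1–B3, B1–B4, B1–B5, B3–B6

Every bag has size at most 2, so the width is 2 − 1 = 1 and tw(G) ≤ 1. Since G has at least one edge (e.g. c–e), it is not an edgeless graph, so tw(G) ≥ 1. Combining the bounds, tw(G) = 1.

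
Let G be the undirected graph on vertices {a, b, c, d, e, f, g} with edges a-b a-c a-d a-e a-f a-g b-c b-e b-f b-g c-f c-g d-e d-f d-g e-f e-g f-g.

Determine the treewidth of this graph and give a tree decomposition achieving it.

Treewidth 4.
One optimal decomposition is:
Bags: B1 = {a, b, c, f, g}  B2 = {a, b, e, f, g}  B3 = {a, d, e, f, g}
Tree: B1–B2, B2–B3

Every bag has size at most 5, so the width is 5 − 1 = 4 and tw(G) ≤ 4. On the other hand G contains the 5-clique {a, d, e, f, g}. A clique must lie in a single bag of any decomposition, so no decomposition can have width below 4. Hence tw(G) = 4 exactly.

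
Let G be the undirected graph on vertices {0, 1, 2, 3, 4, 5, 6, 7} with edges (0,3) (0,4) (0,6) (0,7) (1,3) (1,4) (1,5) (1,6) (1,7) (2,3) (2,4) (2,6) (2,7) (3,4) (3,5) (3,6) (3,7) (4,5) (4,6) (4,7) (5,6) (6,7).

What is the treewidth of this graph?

A width-4 tree decomposition is:
Bags: B1 = {0, 3, 4, 6, 7}  B2 = {2, 3, 4, 6, 7}  B3 = {1, 3, 4, 6, 7}  B4 = {1, 3, 4, 5, 6}
Tree: B1–B2, B1–B3, B3–B4
Each bag holds 5 vertices, so the decomposition has width 4, which upper-bounds the treewidth. For the lower bound, the 5 vertices {1, 3, 4, 5, 6} are pairwise adjacent, and any tree decomposition puts a clique entirely inside one bag — forcing width ≥ 4. Therefore the treewidth is 4.

4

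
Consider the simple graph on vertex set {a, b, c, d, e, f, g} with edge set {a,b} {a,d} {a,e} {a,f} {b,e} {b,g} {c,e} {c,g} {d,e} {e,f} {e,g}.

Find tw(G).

A width-2 tree decomposition is:
Bags: B1 = {c, e, g}  B2 = {b, e, g}  B3 = {a, b, e}  B4 = {a, d, e}  B5 = {a, e, f}
Tree: B1–B2, B2–B3, B3–B4, B3–B5
Each bag holds 3 vertices, so the decomposition has width 2, which upper-bounds the treewidth. For the lower bound, the 3 vertices {c, e, g} are pairwise adjacent, and any tree decomposition puts a clique entirely inside one bag — forcing width ≥ 2. The upper and lower bounds meet at 2, so that is the treewidth.

2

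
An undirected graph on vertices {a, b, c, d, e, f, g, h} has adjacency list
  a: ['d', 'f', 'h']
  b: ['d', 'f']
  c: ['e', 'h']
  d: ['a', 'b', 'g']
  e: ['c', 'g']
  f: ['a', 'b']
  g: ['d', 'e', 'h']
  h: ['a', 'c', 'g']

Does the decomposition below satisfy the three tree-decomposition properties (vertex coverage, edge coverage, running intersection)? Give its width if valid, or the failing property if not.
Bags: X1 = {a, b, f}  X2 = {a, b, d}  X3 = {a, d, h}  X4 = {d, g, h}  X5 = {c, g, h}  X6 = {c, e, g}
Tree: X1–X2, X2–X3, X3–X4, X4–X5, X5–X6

Checking the three conditions: (i) the bags cover all of {a, b, c, d, e, f, g, h}; (ii) for each edge, some bag contains both endpoints; (iii) the bags containing any fixed vertex form a subtree. All hold, so the decomposition is valid with width 3 − 1 = 2.

Yes; width 2.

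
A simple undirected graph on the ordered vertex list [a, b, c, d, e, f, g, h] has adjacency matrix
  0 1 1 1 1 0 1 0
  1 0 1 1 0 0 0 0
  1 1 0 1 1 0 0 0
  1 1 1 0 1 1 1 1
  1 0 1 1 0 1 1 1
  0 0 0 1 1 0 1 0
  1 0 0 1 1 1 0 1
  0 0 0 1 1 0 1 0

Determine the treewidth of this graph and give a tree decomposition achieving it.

Each bag holds 4 vertices, so the decomposition has width 3, which upper-bounds the treewidth. On the other hand G contains the 4-clique {d, e, g, h}. A clique must lie in a single bag of any decomposition, so no decomposition can have width below 3. Hence tw(G) = 3 exactly.

Treewidth 3.
Bags: B1 = {d, e, f, g}  B2 = {a, d, e, g}  B3 = {d, e, g, h}  B4 = {a, c, d, e}  B5 = {a, b, c, d}
Tree: B1–B2, B1–B3, B2–B4, B4–B5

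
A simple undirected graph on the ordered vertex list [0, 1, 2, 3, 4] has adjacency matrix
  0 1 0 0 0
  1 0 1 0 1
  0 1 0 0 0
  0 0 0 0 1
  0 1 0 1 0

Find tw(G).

A width-1 tree decomposition is:
Bags: B1 = {3, 4}  B2 = {1, 4}  B3 = {1, 2}  B4 = {0, 1}
Tree: B1–B2, B2–B3, B2–B4
Each bag holds 2 vertices, so the decomposition has width 1, which upper-bounds the treewidth. G has an edge, so its treewidth is at least 1. Hence tw(G) = 1 exactly.

1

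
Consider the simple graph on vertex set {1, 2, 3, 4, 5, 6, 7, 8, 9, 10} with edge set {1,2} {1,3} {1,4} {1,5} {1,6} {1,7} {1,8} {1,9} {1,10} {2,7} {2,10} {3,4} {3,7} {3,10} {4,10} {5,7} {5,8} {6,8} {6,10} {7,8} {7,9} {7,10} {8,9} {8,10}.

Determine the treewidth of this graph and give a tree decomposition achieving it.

Every bag has size at most 4, so the width is 4 − 1 = 3 and tw(G) ≤ 3. For the lower bound, the 4 vertices {1, 3, 4, 10} are pairwise adjacent, and any tree decomposition puts a clique entirely inside one bag — forcing width ≥ 3. Combining the bounds, tw(G) = 3.

Treewidth 3.
One optimal decomposition is:
Bags: B1 = {1, 7, 8, 10}  B2 = {1, 3, 7, 10}  B3 = {1, 3, 4, 10}  B4 = {1, 6, 8, 10}  B5 = {1, 7, 8, 9}  B6 = {1, 5, 7, 8}  B7 = {1, 2, 7, 10}
Tree: B1–B2, B2–B3, B1–B4, B1–B5, B5–B6, B1–B7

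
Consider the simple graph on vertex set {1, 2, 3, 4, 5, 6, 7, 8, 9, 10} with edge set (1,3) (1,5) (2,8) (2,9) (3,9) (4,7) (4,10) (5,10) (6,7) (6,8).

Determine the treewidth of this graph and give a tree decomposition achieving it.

Treewidth 2.
Bags: B1 = {2, 6, 8}  B2 = {2, 6, 9}  B3 = {3, 6, 9}  B4 = {1, 3, 6}  B5 = {1, 5, 6}  B6 = {5, 6, 10}  B7 = {4, 6, 10}  B8 = {4, 6, 7}
Tree: B1–B2, B2–B3, B3–B4, B4–B5, B5–B6, B6–B7, B7–B8

Each bag holds 3 vertices, so the decomposition has width 2, which upper-bounds the treewidth. Since 6–8–2–9–3–1–5–10–4–7–6 is a cycle in G, G is not acyclic. Forests are exactly the graphs of treewidth ≤ 1, so tw(G) ≥ 2. The upper and lower bounds meet at 2, so that is the treewidth.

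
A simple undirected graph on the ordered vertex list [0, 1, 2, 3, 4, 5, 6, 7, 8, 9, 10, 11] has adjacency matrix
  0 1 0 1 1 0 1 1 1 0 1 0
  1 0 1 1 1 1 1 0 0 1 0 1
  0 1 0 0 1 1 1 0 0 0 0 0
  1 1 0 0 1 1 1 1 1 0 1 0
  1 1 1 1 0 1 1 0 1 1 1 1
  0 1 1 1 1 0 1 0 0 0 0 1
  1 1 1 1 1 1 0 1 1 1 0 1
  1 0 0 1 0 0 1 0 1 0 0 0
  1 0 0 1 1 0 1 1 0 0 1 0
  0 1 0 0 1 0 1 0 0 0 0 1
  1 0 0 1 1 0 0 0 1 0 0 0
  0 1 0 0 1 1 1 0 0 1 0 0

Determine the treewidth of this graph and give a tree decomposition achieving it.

Treewidth 4.
One such decomposition:
Bags: B1 = {0, 3, 4, 6, 8}  B2 = {0, 1, 3, 4, 6}  B3 = {0, 3, 4, 8, 10}  B4 = {1, 3, 4, 5, 6}  B5 = {1, 4, 5, 6, 11}  B6 = {1, 2, 4, 5, 6}  B7 = {1, 4, 6, 9, 11}  B8 = {0, 3, 6, 7, 8}
Tree: B1–B2, B1–B3, B2–B4, B4–B5, B5–B6, B5–B7, B1–B8

Each bag holds 5 vertices, so the decomposition has width 4, which upper-bounds the treewidth. Conversely, {0, 3, 4, 8, 10} is a clique of size 5, and the vertices of any clique must share a bag in every tree decomposition; so some bag has ≥ 5 vertices and tw(G) ≥ 4. Therefore the treewidth is 4.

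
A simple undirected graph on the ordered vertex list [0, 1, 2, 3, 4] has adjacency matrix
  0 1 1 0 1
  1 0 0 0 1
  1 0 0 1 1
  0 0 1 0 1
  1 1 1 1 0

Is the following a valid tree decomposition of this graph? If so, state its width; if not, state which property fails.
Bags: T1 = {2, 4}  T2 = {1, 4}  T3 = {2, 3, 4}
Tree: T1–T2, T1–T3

No — vertex 0 appears in no bag.

A tree decomposition must satisfy three properties: every vertex lies in some bag; for every edge, both endpoints lie together in some bag; and for every vertex, the bags containing it form a connected subtree. Here vertex 0 appears in no bag, so the decomposition is invalid.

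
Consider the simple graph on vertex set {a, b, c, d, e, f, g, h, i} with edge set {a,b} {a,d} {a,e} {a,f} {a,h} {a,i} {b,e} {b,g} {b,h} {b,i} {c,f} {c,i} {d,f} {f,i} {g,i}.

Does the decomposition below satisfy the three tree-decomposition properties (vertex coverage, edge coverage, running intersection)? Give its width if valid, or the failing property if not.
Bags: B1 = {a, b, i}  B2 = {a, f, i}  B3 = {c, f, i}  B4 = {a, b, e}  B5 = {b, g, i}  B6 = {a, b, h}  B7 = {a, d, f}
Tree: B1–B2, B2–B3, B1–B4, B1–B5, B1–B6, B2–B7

Yes; width 2.

Every vertex of G appears in some bag (union = {a, b, c, d, e, f, g, h, i}); every edge is covered by a bag; and for each vertex v the set of bags containing v is connected in the bag tree. The decomposition is therefore valid. The largest bag has 3 vertices, so the width is 2.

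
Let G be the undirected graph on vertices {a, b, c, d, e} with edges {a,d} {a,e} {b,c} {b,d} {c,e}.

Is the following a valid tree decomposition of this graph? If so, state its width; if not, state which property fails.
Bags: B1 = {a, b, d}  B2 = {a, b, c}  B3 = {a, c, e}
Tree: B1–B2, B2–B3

Vertex coverage: the bags together contain {a, b, c, d, e}, the full vertex set. Edge coverage: each edge of G has both endpoints in at least one bag. Running intersection: for every vertex, the bags containing it form a connected subtree. All three properties hold, so this is a valid tree decomposition of width max|bag| − 1 = 2, and hence tw(G) ≤ 2.

Yes; width 2.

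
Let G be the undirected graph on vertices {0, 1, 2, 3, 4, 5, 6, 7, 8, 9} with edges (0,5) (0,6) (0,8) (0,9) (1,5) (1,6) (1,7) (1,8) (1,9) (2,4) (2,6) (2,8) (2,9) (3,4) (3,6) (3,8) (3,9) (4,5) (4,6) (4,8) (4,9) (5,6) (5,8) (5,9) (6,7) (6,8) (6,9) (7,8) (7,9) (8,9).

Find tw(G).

4

A width-4 tree decomposition is:
Bags: B1 = {2, 4, 6, 8, 9}  B2 = {4, 5, 6, 8, 9}  B3 = {0, 5, 6, 8, 9}  B4 = {1, 5, 6, 8, 9}  B5 = {3, 4, 6, 8, 9}  B6 = {1, 6, 7, 8, 9}
Tree: B1–B2, B2–B3, B3–B4, B1–B5, B4–B6
Every bag has size at most 5, so the width is 5 − 1 = 4 and tw(G) ≤ 4. On the other hand G contains the 5-clique {0, 5, 6, 8, 9}. A clique must lie in a single bag of any decomposition, so no decomposition can have width below 4. Therefore the treewidth is 4.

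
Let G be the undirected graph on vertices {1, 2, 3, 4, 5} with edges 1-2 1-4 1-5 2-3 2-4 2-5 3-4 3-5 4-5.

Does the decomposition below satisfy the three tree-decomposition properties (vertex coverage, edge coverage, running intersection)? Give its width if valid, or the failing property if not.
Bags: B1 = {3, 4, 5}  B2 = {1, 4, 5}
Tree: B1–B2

No — vertex 2 appears in no bag.

A tree decomposition must satisfy three properties: every vertex lies in some bag; for every edge, both endpoints lie together in some bag; and for every vertex, the bags containing it form a connected subtree. Here vertex 2 appears in no bag, so the decomposition is invalid.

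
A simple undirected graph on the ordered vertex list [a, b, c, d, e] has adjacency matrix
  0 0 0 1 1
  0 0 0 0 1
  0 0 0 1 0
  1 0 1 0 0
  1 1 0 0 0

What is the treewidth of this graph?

1

A width-1 tree decomposition is:
Bags: B1 = {c, d}  B2 = {a, d}  B3 = {a, e}  B4 = {b, e}
Tree: B1–B2, B2–B3, B3–B4
Each bag holds 2 vertices, so the decomposition has width 1, which upper-bounds the treewidth. Any graph with an edge has treewidth ≥ 1, and G has the edge c–d. The upper and lower bounds meet at 1, so that is the treewidth.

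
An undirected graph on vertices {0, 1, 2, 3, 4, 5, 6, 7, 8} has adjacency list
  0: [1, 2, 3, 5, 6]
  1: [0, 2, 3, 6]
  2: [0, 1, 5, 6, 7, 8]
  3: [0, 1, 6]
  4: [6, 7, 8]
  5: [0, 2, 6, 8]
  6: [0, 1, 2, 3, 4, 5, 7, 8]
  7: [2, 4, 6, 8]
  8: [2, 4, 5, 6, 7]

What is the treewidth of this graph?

3

A width-3 tree decomposition is:
Bags: B1 = {2, 5, 6, 8}  B2 = {2, 6, 7, 8}  B3 = {0, 2, 5, 6}  B4 = {4, 6, 7, 8}  B5 = {0, 1, 2, 6}  B6 = {0, 1, 3, 6}
Tree: B1–B2, B1–B3, B2–B4, B3–B5, B5–B6
Each bag holds 4 vertices, so the decomposition has width 3, which upper-bounds the treewidth. Conversely, {0, 1, 2, 6} is a clique of size 4, and the vertices of any clique must share a bag in every tree decomposition; so some bag has ≥ 4 vertices and tw(G) ≥ 3. Therefore the treewidth is 3.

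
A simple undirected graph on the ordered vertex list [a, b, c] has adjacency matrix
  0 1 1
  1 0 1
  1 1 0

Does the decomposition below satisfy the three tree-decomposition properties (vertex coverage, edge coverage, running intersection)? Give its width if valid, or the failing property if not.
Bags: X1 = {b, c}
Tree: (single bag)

A tree decomposition must satisfy three properties: every vertex lies in some bag; for every edge, both endpoints lie together in some bag; and for every vertex, the bags containing it form a connected subtree. Here vertex a appears in no bag, so the decomposition is invalid.

No — vertex a appears in no bag.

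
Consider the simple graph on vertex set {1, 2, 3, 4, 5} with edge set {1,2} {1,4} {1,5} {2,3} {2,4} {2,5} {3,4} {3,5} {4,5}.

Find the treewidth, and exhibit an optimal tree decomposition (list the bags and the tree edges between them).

Treewidth 3.
Bags: B1 = {1, 2, 4, 5}  B2 = {2, 3, 4, 5}
Tree: B1–B2

Every bag has size at most 4, so the width is 4 − 1 = 3 and tw(G) ≤ 3. For the lower bound, the 4 vertices {1, 2, 4, 5} are pairwise adjacent, and any tree decomposition puts a clique entirely inside one bag — forcing width ≥ 3. Hence tw(G) = 3 exactly.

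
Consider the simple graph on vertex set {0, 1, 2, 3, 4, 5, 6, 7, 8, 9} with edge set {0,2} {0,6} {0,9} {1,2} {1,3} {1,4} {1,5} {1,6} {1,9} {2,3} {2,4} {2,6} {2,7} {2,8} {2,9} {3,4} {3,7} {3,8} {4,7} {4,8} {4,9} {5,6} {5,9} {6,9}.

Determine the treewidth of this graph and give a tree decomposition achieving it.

Treewidth 3.
One optimal decomposition is:
Bags: B1 = {1, 2, 3, 4}  B2 = {2, 3, 4, 8}  B3 = {1, 2, 4, 9}  B4 = {1, 2, 6, 9}  B5 = {2, 3, 4, 7}  B6 = {0, 2, 6, 9}  B7 = {1, 5, 6, 9}
Tree: B1–B2, B1–B3, B3–B4, B2–B5, B4–B6, B4–B7

Each bag holds 4 vertices, so the decomposition has width 3, which upper-bounds the treewidth. For the lower bound, the 4 vertices {0, 2, 6, 9} are pairwise adjacent, and any tree decomposition puts a clique entirely inside one bag — forcing width ≥ 3. Hence tw(G) = 3 exactly.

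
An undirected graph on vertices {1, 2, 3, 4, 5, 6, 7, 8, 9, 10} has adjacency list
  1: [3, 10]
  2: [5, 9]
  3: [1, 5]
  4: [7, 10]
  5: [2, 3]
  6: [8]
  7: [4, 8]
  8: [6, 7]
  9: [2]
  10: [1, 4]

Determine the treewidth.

1

A width-1 tree decomposition is:
Bags: B1 = {6, 8}  B2 = {7, 8}  B3 = {4, 7}  B4 = {4, 10}  B5 = {1, 10}  B6 = {1, 3}  B7 = {3, 5}  B8 = {2, 5}  B9 = {2, 9}
Tree: B1–B2, B2–B3, B3–B4, B4–B5, B5–B6, B6–B7, B7–B8, B8–B9
The largest bag has 2 vertices, giving width 1; this decomposition certifies tw(G) ≤ 1. G has an edge, so its treewidth is at least 1. Combining the bounds, tw(G) = 1.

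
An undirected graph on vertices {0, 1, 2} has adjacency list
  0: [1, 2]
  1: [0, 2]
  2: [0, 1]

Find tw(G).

2

A width-2 tree decomposition is:
Bags: B1 = {0, 1, 2}
Tree: (single bag)
With just one bag of size 3, the width is 3 − 1 = 2, so tw(G) ≤ 2. For the lower bound, the 3 vertices {0, 1, 2} are pairwise adjacent, and any tree decomposition puts a clique entirely inside one bag — forcing width ≥ 2. Therefore the treewidth is 2.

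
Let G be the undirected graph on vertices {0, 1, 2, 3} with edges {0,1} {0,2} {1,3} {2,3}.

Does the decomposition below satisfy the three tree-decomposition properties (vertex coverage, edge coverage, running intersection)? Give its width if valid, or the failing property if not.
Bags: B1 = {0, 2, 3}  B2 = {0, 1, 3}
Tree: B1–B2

Every vertex of G appears in some bag (union = {0, 1, 2, 3}); every edge is covered by a bag; and for each vertex v the set of bags containing v is connected in the bag tree. The decomposition is therefore valid. The largest bag has 3 vertices, so the width is 2.

Yes; width 2.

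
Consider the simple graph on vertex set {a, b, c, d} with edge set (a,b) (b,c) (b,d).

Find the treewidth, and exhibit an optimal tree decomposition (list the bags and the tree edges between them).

The largest bag has 2 vertices, giving width 1; this decomposition certifies tw(G) ≤ 1. Since G has at least one edge (e.g. c–b), it is not an edgeless graph, so tw(G) ≥ 1. The upper and lower bounds meet at 1, so that is the treewidth.

Treewidth 1.
Bags: B1 = {b, c}  B2 = {a, b}  B3 = {b, d}
Tree: B1–B2, B2–B3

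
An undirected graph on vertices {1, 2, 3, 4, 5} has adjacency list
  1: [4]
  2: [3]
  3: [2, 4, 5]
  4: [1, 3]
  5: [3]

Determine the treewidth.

1

A width-1 tree decomposition is:
Bags: B1 = {1, 4}  B2 = {3, 4}  B3 = {2, 3}  B4 = {3, 5}
Tree: B1–B2, B2–B3, B2–B4
Each bag holds 2 vertices, so the decomposition has width 1, which upper-bounds the treewidth. Since G has at least one edge (e.g. 4–1), it is not an edgeless graph, so tw(G) ≥ 1. Hence tw(G) = 1 exactly.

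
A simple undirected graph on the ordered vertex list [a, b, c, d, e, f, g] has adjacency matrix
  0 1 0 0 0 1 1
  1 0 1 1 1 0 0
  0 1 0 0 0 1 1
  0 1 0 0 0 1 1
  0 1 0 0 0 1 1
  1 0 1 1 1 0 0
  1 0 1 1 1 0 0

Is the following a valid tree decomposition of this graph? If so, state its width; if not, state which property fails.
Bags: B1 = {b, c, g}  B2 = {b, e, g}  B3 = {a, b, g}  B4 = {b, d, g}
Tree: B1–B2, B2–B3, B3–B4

A tree decomposition must satisfy three properties: every vertex lies in some bag; for every edge, both endpoints lie together in some bag; and for every vertex, the bags containing it form a connected subtree. Here vertex f appears in no bag, so the decomposition is invalid.

No — vertex f appears in no bag.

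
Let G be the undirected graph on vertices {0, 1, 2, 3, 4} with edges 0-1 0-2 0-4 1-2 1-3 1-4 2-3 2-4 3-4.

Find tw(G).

A width-3 tree decomposition is:
Bags: B1 = {1, 2, 3, 4}  B2 = {0, 1, 2, 4}
Tree: B1–B2
Each bag holds 4 vertices, so the decomposition has width 3, which upper-bounds the treewidth. On the other hand G contains the 4-clique {0, 1, 2, 4}. A clique must lie in a single bag of any decomposition, so no decomposition can have width below 3. The upper and lower bounds meet at 3, so that is the treewidth.

3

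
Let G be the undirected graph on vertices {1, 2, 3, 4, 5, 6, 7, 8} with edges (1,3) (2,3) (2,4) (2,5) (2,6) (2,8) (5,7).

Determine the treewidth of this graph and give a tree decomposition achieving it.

Treewidth 1.
One optimal decomposition is:
Bags: B1 = {2, 5}  B2 = {2, 4}  B3 = {2, 6}  B4 = {2, 3}  B5 = {2, 8}  B6 = {5, 7}  B7 = {1, 3}
Tree: B1–B2, B1–B3, B1–B4, B2–B5, B1–B6, B4–B7

The largest bag has 2 vertices, giving width 1; this decomposition certifies tw(G) ≤ 1. Any graph with an edge has treewidth ≥ 1, and G has the edge 5–2. The upper and lower bounds meet at 1, so that is the treewidth.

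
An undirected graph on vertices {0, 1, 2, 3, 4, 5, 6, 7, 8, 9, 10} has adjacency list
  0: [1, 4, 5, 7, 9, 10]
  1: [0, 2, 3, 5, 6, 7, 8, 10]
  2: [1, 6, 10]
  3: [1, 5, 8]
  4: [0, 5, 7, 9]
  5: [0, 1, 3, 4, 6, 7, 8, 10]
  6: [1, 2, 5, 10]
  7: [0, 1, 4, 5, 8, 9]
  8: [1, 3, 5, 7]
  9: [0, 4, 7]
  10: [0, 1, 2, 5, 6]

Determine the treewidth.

3

A width-3 tree decomposition is:
Bags: B1 = {0, 1, 5, 10}  B2 = {0, 1, 5, 7}  B3 = {1, 5, 7, 8}  B4 = {1, 5, 6, 10}  B5 = {0, 4, 5, 7}  B6 = {0, 4, 7, 9}  B7 = {1, 3, 5, 8}  B8 = {1, 2, 6, 10}
Tree: B1–B2, B2–B3, B1–B4, B2–B5, B5–B6, B3–B7, B4–B8
Every bag has size at most 4, so the width is 4 − 1 = 3 and tw(G) ≤ 3. Conversely, {1, 2, 6, 10} is a clique of size 4, and the vertices of any clique must share a bag in every tree decomposition; so some bag has ≥ 4 vertices and tw(G) ≥ 3. Therefore the treewidth is 3.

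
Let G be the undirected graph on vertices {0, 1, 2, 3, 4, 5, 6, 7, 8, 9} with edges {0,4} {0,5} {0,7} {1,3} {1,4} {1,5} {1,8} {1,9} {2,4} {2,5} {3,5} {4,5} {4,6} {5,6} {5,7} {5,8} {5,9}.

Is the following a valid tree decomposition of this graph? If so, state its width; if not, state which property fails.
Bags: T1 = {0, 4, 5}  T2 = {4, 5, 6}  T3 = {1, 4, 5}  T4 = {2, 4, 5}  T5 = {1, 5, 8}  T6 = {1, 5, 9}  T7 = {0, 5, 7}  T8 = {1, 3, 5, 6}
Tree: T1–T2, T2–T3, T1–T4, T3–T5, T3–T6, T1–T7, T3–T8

A tree decomposition must satisfy three properties: every vertex lies in some bag; for every edge, both endpoints lie together in some bag; and for every vertex, the bags containing it form a connected subtree. Here bags containing vertex 6 are not connected in the tree, so the decomposition is invalid.

No — bags containing vertex 6 are not connected in the tree.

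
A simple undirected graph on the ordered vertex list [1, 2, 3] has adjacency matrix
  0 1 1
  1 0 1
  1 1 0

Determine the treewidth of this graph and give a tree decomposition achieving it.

With just one bag of size 3, the width is 3 − 1 = 2, so tw(G) ≤ 2. For the lower bound, the 3 vertices {1, 2, 3} are pairwise adjacent, and any tree decomposition puts a clique entirely inside one bag — forcing width ≥ 2. Combining the bounds, tw(G) = 2.

Treewidth 2.
Bags: B1 = {1, 2, 3}
Tree: (single bag)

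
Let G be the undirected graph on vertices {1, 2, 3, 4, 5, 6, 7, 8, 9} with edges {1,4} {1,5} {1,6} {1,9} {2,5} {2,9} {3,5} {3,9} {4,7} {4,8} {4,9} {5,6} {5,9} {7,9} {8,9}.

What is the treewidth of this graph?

A width-2 tree decomposition is:
Bags: B1 = {2, 5, 9}  B2 = {1, 5, 9}  B3 = {1, 4, 9}  B4 = {4, 8, 9}  B5 = {3, 5, 9}  B6 = {4, 7, 9}  B7 = {1, 5, 6}
Tree: B1–B2, B2–B3, B3–B4, B2–B5, B4–B6, B2–B7
Every bag has size at most 3, so the width is 3 − 1 = 2 and tw(G) ≤ 2. On the other hand G contains the 3-clique {2, 5, 9}. A clique must lie in a single bag of any decomposition, so no decomposition can have width below 2. The upper and lower bounds meet at 2, so that is the treewidth.

2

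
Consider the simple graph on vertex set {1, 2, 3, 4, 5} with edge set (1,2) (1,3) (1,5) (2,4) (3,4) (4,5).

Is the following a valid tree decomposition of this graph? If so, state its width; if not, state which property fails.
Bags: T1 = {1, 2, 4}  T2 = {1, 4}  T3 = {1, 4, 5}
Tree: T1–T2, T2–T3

No — vertex 3 appears in no bag.

A tree decomposition must satisfy three properties: every vertex lies in some bag; for every edge, both endpoints lie together in some bag; and for every vertex, the bags containing it form a connected subtree. Here vertex 3 appears in no bag, so the decomposition is invalid.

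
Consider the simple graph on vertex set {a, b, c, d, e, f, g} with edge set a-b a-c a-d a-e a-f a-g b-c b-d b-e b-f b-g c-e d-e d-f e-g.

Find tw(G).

3

A width-3 tree decomposition is:
Bags: B1 = {a, b, c, e}  B2 = {a, b, d, e}  B3 = {a, b, e, g}  B4 = {a, b, d, f}
Tree: B1–B2, B1–B3, B2–B4
Each bag holds 4 vertices, so the decomposition has width 3, which upper-bounds the treewidth. On the other hand G contains the 4-clique {a, b, d, e}. A clique must lie in a single bag of any decomposition, so no decomposition can have width below 3. Combining the bounds, tw(G) = 3.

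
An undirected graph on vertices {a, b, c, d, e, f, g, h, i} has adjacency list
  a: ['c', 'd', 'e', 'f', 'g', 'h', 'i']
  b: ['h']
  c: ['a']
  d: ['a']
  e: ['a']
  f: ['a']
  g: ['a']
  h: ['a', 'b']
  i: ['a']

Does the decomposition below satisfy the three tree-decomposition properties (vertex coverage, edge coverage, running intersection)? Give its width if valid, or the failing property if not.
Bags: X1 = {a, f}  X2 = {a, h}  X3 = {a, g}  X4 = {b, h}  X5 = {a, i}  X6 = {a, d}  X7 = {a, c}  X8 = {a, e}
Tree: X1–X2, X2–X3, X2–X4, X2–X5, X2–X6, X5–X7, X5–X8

Yes; width 1.

Every vertex of G appears in some bag (union = {a, b, c, d, e, f, g, h, i}); every edge is covered by a bag; and for each vertex v the set of bags containing v is connected in the bag tree. The decomposition is therefore valid. The largest bag has 2 vertices, so the width is 1.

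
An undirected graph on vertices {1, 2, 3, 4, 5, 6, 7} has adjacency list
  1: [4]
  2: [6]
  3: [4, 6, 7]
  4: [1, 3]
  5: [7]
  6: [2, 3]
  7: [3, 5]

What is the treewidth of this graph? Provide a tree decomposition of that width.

Every bag has size at most 2, so the width is 2 − 1 = 1 and tw(G) ≤ 1. G has an edge, so its treewidth is at least 1. Hence tw(G) = 1 exactly.

Treewidth 1.
One such decomposition:
Bags: B1 = {3, 7}  B2 = {3, 6}  B3 = {3, 4}  B4 = {2, 6}  B5 = {1, 4}  B6 = {5, 7}
Tree: B1–B2, B1–B3, B2–B4, B3–B5, B1–B6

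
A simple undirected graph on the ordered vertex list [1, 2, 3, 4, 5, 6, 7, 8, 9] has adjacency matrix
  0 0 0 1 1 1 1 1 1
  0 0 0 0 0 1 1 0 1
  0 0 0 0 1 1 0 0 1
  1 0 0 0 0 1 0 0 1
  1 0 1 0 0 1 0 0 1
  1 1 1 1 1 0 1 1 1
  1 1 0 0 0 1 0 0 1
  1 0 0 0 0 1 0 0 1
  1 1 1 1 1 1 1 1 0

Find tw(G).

A width-3 tree decomposition is:
Bags: B1 = {1, 6, 7, 9}  B2 = {2, 6, 7, 9}  B3 = {1, 6, 8, 9}  B4 = {1, 5, 6, 9}  B5 = {1, 4, 6, 9}  B6 = {3, 5, 6, 9}
Tree: B1–B2, B1–B3, B3–B4, B1–B5, B4–B6
The largest bag has 4 vertices, giving width 3; this decomposition certifies tw(G) ≤ 3. On the other hand G contains the 4-clique {1, 6, 8, 9}. A clique must lie in a single bag of any decomposition, so no decomposition can have width below 3. Hence tw(G) = 3 exactly.

3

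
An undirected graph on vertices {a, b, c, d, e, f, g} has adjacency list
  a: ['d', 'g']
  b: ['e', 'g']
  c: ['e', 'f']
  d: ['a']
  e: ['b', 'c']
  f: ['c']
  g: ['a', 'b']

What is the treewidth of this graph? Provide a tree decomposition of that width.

Each bag holds 2 vertices, so the decomposition has width 1, which upper-bounds the treewidth. G has an edge, so its treewidth is at least 1. Hence tw(G) = 1 exactly.

Treewidth 1.
One optimal decomposition is:
Bags: B1 = {a, d}  B2 = {a, g}  B3 = {b, g}  B4 = {b, e}  B5 = {c, e}  B6 = {c, f}
Tree: B1–B2, B2–B3, B3–B4, B4–B5, B5–B6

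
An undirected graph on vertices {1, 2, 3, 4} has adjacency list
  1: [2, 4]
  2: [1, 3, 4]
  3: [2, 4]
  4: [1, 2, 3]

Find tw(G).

A width-2 tree decomposition is:
Bags: B1 = {1, 2, 4}  B2 = {2, 3, 4}
Tree: B1–B2
The largest bag has 3 vertices, giving width 2; this decomposition certifies tw(G) ≤ 2. On the other hand G contains the 3-clique {1, 2, 4}. A clique must lie in a single bag of any decomposition, so no decomposition can have width below 2. Combining the bounds, tw(G) = 2.

2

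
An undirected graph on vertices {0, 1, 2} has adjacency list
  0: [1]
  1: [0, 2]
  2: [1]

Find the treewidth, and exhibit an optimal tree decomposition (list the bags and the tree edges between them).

The largest bag has 2 vertices, giving width 1; this decomposition certifies tw(G) ≤ 1. Any graph with an edge has treewidth ≥ 1, and G has the edge 2–1. The upper and lower bounds meet at 1, so that is the treewidth.

Treewidth 1.
One such decomposition:
Bags: B1 = {1, 2}  B2 = {0, 1}
Tree: B1–B2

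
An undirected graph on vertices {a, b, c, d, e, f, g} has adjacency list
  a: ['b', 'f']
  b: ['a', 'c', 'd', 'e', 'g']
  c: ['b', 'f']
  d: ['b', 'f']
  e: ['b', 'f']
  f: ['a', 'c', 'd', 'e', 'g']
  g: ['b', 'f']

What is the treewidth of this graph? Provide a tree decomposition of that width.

Treewidth 2.
One optimal decomposition is:
Bags: B1 = {b, d, f}  B2 = {b, e, f}  B3 = {a, b, f}  B4 = {b, f, g}  B5 = {b, c, f}
Tree: B1–B2, B2–B3, B3–B4, B4–B5

The largest bag has 3 vertices, giving width 2; this decomposition certifies tw(G) ≤ 2. For the lower bound, G contains the cycle f–d–b–e–f, so G is not a forest; only forests have treewidth ≤ 1, hence tw(G) ≥ 2. Combining the bounds, tw(G) = 2.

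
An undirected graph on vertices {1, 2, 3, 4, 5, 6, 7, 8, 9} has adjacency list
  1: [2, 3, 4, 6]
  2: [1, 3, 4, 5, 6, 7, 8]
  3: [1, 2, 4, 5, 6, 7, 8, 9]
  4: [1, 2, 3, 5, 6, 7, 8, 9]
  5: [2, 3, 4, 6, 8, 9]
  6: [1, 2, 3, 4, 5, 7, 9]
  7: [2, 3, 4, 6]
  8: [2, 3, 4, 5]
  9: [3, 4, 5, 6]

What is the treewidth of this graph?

4

A width-4 tree decomposition is:
Bags: B1 = {2, 3, 4, 6, 7}  B2 = {1, 2, 3, 4, 6}  B3 = {2, 3, 4, 5, 6}  B4 = {2, 3, 4, 5, 8}  B5 = {3, 4, 5, 6, 9}
Tree: B1–B2, B2–B3, B3–B4, B3–B5
Each bag holds 5 vertices, so the decomposition has width 4, which upper-bounds the treewidth. For the lower bound, the 5 vertices {3, 4, 5, 6, 9} are pairwise adjacent, and any tree decomposition puts a clique entirely inside one bag — forcing width ≥ 4. Hence tw(G) = 4 exactly.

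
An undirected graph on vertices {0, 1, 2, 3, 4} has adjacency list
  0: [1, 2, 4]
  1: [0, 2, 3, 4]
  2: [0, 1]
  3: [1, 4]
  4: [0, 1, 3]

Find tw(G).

A width-2 tree decomposition is:
Bags: B1 = {1, 3, 4}  B2 = {0, 1, 4}  B3 = {0, 1, 2}
Tree: B1–B2, B2–B3
Every bag has size at most 3, so the width is 3 − 1 = 2 and tw(G) ≤ 2. For the lower bound, the 3 vertices {0, 1, 2} are pairwise adjacent, and any tree decomposition puts a clique entirely inside one bag — forcing width ≥ 2. Therefore the treewidth is 2.

2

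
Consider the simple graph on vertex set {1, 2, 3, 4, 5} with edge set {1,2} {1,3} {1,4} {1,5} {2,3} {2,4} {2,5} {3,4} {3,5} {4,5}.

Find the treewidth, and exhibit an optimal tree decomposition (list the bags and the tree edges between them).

A single bag containing all 5 vertices is trivially a valid decomposition of width 4. On the other hand G contains the 5-clique {1, 2, 3, 4, 5}. A clique must lie in a single bag of any decomposition, so no decomposition can have width below 4. Hence tw(G) = 4 exactly.

Treewidth 4.
Bags: B1 = {1, 2, 3, 4, 5}
Tree: (single bag)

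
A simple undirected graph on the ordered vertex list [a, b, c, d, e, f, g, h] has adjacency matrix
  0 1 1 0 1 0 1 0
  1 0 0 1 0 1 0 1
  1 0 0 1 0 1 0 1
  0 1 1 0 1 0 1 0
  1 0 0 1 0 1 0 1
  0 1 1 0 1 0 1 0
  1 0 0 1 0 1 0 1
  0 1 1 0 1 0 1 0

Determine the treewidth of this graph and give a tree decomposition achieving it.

Each bag holds 5 vertices, so the decomposition has width 4, which upper-bounds the treewidth. For the lower bound: the 5 vertex sets {e,h}, {b,f}, {c,d}, {g}, {a} are disjoint, each induces a connected subgraph, and every pair is joined by at least one edge of G. Contracting each set to a single vertex therefore yields K_{5} as a minor, and since treewidth is minor-monotone, tw(G) ≥ tw(K_{5}) = 4. Combining the bounds, tw(G) = 4.

Treewidth 4.
Bags: B1 = {b, c, e, g, h}  B2 = {b, c, e, f, g}  B3 = {b, c, d, e, g}  B4 = {a, b, c, e, g}
Tree: B1–B2, B2–B3, B3–B4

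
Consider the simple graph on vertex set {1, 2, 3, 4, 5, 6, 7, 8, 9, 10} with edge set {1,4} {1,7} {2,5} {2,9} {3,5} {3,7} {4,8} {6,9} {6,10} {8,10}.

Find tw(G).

2

A width-2 tree decomposition is:
Bags: B1 = {2, 5, 9}  B2 = {5, 6, 9}  B3 = {5, 6, 10}  B4 = {5, 8, 10}  B5 = {4, 5, 8}  B6 = {1, 4, 5}  B7 = {1, 5, 7}  B8 = {3, 5, 7}
Tree: B1–B2, B2–B3, B3–B4, B4–B5, B5–B6, B6–B7, B7–B8
The largest bag has 3 vertices, giving width 2; this decomposition certifies tw(G) ≤ 2. For the lower bound, G contains the cycle 5–2–9–6–10–8–4–1–7–3–5, so G is not a forest; only forests have treewidth ≤ 1, hence tw(G) ≥ 2. Hence tw(G) = 2 exactly.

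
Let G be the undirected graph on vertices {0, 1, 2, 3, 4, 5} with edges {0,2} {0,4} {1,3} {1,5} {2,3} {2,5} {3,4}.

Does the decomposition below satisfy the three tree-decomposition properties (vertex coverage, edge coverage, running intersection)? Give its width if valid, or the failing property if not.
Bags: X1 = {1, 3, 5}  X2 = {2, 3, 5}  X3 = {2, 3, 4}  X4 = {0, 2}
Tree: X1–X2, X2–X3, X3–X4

A tree decomposition must satisfy three properties: every vertex lies in some bag; for every edge, both endpoints lie together in some bag; and for every vertex, the bags containing it form a connected subtree. Here edge (4,0) lies in no bag, so the decomposition is invalid.

No — edge (4,0) lies in no bag.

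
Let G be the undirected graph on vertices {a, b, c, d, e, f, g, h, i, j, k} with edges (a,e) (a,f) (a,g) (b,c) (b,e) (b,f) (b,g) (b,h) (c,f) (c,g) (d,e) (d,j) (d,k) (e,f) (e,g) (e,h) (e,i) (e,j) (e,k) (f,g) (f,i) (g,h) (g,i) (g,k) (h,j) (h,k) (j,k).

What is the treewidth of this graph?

A width-3 tree decomposition is:
Bags: B1 = {b, c, f, g}  B2 = {b, e, f, g}  B3 = {b, e, g, h}  B4 = {e, g, h, k}  B5 = {e, f, g, i}  B6 = {e, h, j, k}  B7 = {a, e, f, g}  B8 = {d, e, j, k}
Tree: B1–B2, B2–B3, B3–B4, B2–B5, B4–B6, B2–B7, B6–B8
Each bag holds 4 vertices, so the decomposition has width 3, which upper-bounds the treewidth. Conversely, {d, e, j, k} is a clique of size 4, and the vertices of any clique must share a bag in every tree decomposition; so some bag has ≥ 4 vertices and tw(G) ≥ 3. The upper and lower bounds meet at 3, so that is the treewidth.

3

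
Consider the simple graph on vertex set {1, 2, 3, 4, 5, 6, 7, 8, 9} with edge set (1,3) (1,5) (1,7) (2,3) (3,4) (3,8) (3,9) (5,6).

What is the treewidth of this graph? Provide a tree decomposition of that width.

The largest bag has 2 vertices, giving width 1; this decomposition certifies tw(G) ≤ 1. Since G has at least one edge (e.g. 9–3), it is not an edgeless graph, so tw(G) ≥ 1. Hence tw(G) = 1 exactly.

Treewidth 1.
Bags: B1 = {3, 9}  B2 = {1, 3}  B3 = {1, 5}  B4 = {3, 4}  B5 = {1, 7}  B6 = {2, 3}  B7 = {5, 6}  B8 = {3, 8}
Tree: B1–B2, B2–B3, B1–B4, B3–B5, B1–B6, B3–B7, B4–B8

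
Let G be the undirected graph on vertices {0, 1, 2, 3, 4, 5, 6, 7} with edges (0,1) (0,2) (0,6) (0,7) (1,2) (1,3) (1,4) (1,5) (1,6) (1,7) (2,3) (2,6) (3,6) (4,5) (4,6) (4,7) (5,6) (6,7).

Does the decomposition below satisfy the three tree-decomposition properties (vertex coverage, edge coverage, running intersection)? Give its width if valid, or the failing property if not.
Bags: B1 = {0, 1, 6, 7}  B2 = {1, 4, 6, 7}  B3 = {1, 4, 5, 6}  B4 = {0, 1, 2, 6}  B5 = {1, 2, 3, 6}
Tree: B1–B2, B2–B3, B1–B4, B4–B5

Yes; width 3.

Checking the three conditions: (i) the bags cover all of {0, 1, 2, 3, 4, 5, 6, 7}; (ii) for each edge, some bag contains both endpoints; (iii) the bags containing any fixed vertex form a subtree. All hold, so the decomposition is valid with width 4 − 1 = 3.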